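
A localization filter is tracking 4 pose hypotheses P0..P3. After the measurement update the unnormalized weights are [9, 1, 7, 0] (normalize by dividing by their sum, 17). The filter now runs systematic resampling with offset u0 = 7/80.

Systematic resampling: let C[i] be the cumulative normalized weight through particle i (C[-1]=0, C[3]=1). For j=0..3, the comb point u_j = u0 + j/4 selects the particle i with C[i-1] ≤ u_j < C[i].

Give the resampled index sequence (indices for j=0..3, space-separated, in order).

0 0 1 2

C = [9/17, 10/17, 1, 1]
j=0: u_0=7/80 ∈ [0, 9/17) → index 0
j=1: u_1=27/80 ∈ [0, 9/17) → index 0
j=2: u_2=47/80 ∈ [9/17, 10/17) → index 1
j=3: u_3=67/80 ∈ [10/17, 1) → index 2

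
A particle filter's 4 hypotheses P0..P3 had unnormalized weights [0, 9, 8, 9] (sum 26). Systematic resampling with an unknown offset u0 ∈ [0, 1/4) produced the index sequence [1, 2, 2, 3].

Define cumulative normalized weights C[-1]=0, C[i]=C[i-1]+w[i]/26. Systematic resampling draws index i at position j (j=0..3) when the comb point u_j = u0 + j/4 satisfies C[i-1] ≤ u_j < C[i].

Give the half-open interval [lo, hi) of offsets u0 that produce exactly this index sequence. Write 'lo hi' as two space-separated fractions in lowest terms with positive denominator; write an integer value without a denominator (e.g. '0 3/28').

5/52 2/13

C = [0, 9/26, 17/26, 1]
j=0 picked index 1: u0 ∈ [0, 9/26)
j=1 picked index 2: u0 ∈ [5/52, 21/52)
j=2 picked index 2: u0 ∈ [-2/13, 2/13)
j=3 picked index 3: u0 ∈ [-5/52, 1/4)
intersection: [5/52, 2/13)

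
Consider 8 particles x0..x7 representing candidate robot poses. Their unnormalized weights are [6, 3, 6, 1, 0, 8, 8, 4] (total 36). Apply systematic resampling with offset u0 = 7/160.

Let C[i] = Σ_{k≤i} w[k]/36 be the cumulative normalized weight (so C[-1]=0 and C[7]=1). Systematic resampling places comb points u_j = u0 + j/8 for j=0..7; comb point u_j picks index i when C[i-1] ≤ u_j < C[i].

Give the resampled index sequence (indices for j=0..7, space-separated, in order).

0 1 2 3 5 6 6 7

C = [1/6, 1/4, 5/12, 4/9, 4/9, 2/3, 8/9, 1]
j=0: u_0=7/160 ∈ [0, 1/6) → index 0
j=1: u_1=27/160 ∈ [1/6, 1/4) → index 1
j=2: u_2=47/160 ∈ [1/4, 5/12) → index 2
j=3: u_3=67/160 ∈ [5/12, 4/9) → index 3
j=4: u_4=87/160 ∈ [4/9, 2/3) → index 5
j=5: u_5=107/160 ∈ [2/3, 8/9) → index 6
j=6: u_6=127/160 ∈ [2/3, 8/9) → index 6
j=7: u_7=147/160 ∈ [8/9, 1) → index 7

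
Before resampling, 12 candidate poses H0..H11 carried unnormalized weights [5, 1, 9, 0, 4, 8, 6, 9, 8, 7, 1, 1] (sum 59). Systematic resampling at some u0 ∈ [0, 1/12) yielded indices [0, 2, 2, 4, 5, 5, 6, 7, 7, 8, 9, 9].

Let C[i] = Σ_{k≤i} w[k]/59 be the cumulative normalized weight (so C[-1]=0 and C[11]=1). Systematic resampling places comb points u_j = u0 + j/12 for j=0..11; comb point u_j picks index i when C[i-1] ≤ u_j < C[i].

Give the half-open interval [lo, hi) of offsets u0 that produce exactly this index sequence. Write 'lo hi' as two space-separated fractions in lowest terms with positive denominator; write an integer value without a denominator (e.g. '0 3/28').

13/708 29/708

C = [5/59, 6/59, 15/59, 15/59, 19/59, 27/59, 33/59, 42/59, 50/59, 57/59, 58/59, 1]
j=0 picked index 0: u0 ∈ [0, 5/59)
j=1 picked index 2: u0 ∈ [13/708, 121/708)
j=2 picked index 2: u0 ∈ [-23/354, 31/354)
j=3 picked index 4: u0 ∈ [1/236, 17/236)
j=4 picked index 5: u0 ∈ [-2/177, 22/177)
j=5 picked index 5: u0 ∈ [-67/708, 29/708)
j=6 picked index 6: u0 ∈ [-5/118, 7/118)
j=7 picked index 7: u0 ∈ [-17/708, 91/708)
j=8 picked index 7: u0 ∈ [-19/177, 8/177)
j=9 picked index 8: u0 ∈ [-9/236, 23/236)
j=10 picked index 9: u0 ∈ [5/354, 47/354)
j=11 picked index 9: u0 ∈ [-49/708, 35/708)
intersection: [13/708, 29/708)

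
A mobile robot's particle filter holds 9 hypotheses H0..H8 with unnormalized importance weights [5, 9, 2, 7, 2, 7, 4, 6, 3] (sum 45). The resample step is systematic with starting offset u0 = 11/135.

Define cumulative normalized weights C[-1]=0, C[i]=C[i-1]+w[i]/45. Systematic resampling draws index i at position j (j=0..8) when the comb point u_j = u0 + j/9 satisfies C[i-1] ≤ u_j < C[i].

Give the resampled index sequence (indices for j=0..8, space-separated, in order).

0 1 1 3 4 5 6 7 8

C = [1/9, 14/45, 16/45, 23/45, 5/9, 32/45, 4/5, 14/15, 1]
j=0: u_0=11/135 ∈ [0, 1/9) → index 0
j=1: u_1=26/135 ∈ [1/9, 14/45) → index 1
j=2: u_2=41/135 ∈ [1/9, 14/45) → index 1
j=3: u_3=56/135 ∈ [16/45, 23/45) → index 3
j=4: u_4=71/135 ∈ [23/45, 5/9) → index 4
j=5: u_5=86/135 ∈ [5/9, 32/45) → index 5
j=6: u_6=101/135 ∈ [32/45, 4/5) → index 6
j=7: u_7=116/135 ∈ [4/5, 14/15) → index 7
j=8: u_8=131/135 ∈ [14/15, 1) → index 8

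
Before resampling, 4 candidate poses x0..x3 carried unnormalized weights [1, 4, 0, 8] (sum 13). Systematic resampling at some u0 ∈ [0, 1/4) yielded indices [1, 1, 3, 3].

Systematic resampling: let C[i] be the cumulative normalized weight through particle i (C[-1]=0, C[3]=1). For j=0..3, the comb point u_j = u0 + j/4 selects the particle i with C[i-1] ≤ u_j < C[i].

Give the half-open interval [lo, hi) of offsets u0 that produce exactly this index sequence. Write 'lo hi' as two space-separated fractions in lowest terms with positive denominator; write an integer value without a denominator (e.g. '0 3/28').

1/13 7/52

C = [1/13, 5/13, 5/13, 1]
j=0 picked index 1: u0 ∈ [1/13, 5/13)
j=1 picked index 1: u0 ∈ [-9/52, 7/52)
j=2 picked index 3: u0 ∈ [-3/26, 1/2)
j=3 picked index 3: u0 ∈ [-19/52, 1/4)
intersection: [1/13, 7/52)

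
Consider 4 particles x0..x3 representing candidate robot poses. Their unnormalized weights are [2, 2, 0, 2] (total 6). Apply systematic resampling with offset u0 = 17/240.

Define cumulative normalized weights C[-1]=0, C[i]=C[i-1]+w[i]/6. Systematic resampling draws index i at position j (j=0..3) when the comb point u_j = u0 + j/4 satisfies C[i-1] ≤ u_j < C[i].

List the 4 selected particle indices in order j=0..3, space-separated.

0 0 1 3

C = [1/3, 2/3, 2/3, 1]
j=0: u_0=17/240 ∈ [0, 1/3) → index 0
j=1: u_1=77/240 ∈ [0, 1/3) → index 0
j=2: u_2=137/240 ∈ [1/3, 2/3) → index 1
j=3: u_3=197/240 ∈ [2/3, 1) → index 3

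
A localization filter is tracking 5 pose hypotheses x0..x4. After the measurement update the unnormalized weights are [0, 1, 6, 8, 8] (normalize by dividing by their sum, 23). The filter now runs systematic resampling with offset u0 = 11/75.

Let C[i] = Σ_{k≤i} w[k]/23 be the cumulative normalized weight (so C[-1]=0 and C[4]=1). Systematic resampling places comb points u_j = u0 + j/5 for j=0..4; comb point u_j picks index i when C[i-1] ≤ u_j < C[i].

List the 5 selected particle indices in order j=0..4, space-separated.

C = [0, 1/23, 7/23, 15/23, 1]
j=0: u_0=11/75 ∈ [1/23, 7/23) → index 2
j=1: u_1=26/75 ∈ [7/23, 15/23) → index 3
j=2: u_2=41/75 ∈ [7/23, 15/23) → index 3
j=3: u_3=56/75 ∈ [15/23, 1) → index 4
j=4: u_4=71/75 ∈ [15/23, 1) → index 4

2 3 3 4 4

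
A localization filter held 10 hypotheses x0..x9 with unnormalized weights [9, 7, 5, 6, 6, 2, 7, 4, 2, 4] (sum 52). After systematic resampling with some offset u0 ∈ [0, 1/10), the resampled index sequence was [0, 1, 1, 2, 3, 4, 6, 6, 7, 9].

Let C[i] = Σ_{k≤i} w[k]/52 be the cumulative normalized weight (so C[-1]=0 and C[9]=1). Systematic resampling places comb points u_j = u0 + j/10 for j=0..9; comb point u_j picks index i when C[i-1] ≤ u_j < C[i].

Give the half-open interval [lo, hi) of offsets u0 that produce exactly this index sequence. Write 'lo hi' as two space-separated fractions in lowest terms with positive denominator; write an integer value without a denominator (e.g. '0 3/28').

C = [9/52, 4/13, 21/52, 27/52, 33/52, 35/52, 21/26, 23/26, 12/13, 1]
j=0 picked index 0: u0 ∈ [0, 9/52)
j=1 picked index 1: u0 ∈ [19/260, 27/130)
j=2 picked index 1: u0 ∈ [-7/260, 7/65)
j=3 picked index 2: u0 ∈ [1/130, 27/260)
j=4 picked index 3: u0 ∈ [1/260, 31/260)
j=5 picked index 4: u0 ∈ [1/52, 7/52)
j=6 picked index 6: u0 ∈ [19/260, 27/130)
j=7 picked index 6: u0 ∈ [-7/260, 7/65)
j=8 picked index 7: u0 ∈ [1/130, 11/130)
j=9 picked index 9: u0 ∈ [3/130, 1/10)
intersection: [19/260, 11/130)

19/260 11/130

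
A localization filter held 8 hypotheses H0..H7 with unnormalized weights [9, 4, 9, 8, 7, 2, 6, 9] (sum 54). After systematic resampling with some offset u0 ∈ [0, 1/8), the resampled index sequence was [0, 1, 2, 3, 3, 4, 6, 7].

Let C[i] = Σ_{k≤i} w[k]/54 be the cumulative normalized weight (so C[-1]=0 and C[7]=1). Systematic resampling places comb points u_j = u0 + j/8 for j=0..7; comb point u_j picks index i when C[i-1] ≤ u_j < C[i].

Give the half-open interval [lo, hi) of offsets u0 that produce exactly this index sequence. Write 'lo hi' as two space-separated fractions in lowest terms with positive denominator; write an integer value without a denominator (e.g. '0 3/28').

1/24 1/18

C = [1/6, 13/54, 11/27, 5/9, 37/54, 13/18, 5/6, 1]
j=0 picked index 0: u0 ∈ [0, 1/6)
j=1 picked index 1: u0 ∈ [1/24, 25/216)
j=2 picked index 2: u0 ∈ [-1/108, 17/108)
j=3 picked index 3: u0 ∈ [7/216, 13/72)
j=4 picked index 3: u0 ∈ [-5/54, 1/18)
j=5 picked index 4: u0 ∈ [-5/72, 13/216)
j=6 picked index 6: u0 ∈ [-1/36, 1/12)
j=7 picked index 7: u0 ∈ [-1/24, 1/8)
intersection: [1/24, 1/18)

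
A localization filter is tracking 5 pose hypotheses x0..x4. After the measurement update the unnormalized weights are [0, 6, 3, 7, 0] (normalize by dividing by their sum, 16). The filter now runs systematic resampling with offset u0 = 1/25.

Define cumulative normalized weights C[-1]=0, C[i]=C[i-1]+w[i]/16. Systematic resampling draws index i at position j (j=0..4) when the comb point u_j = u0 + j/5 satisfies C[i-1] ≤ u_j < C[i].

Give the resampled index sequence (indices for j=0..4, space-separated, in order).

C = [0, 3/8, 9/16, 1, 1]
j=0: u_0=1/25 ∈ [0, 3/8) → index 1
j=1: u_1=6/25 ∈ [0, 3/8) → index 1
j=2: u_2=11/25 ∈ [3/8, 9/16) → index 2
j=3: u_3=16/25 ∈ [9/16, 1) → index 3
j=4: u_4=21/25 ∈ [9/16, 1) → index 3

1 1 2 3 3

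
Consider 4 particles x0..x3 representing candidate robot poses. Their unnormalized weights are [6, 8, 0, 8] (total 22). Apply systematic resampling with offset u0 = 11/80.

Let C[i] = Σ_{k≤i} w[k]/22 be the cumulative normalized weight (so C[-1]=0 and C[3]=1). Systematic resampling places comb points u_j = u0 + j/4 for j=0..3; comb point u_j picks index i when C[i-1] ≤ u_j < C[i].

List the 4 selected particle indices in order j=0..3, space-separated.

C = [3/11, 7/11, 7/11, 1]
j=0: u_0=11/80 ∈ [0, 3/11) → index 0
j=1: u_1=31/80 ∈ [3/11, 7/11) → index 1
j=2: u_2=51/80 ∈ [7/11, 1) → index 3
j=3: u_3=71/80 ∈ [7/11, 1) → index 3

0 1 3 3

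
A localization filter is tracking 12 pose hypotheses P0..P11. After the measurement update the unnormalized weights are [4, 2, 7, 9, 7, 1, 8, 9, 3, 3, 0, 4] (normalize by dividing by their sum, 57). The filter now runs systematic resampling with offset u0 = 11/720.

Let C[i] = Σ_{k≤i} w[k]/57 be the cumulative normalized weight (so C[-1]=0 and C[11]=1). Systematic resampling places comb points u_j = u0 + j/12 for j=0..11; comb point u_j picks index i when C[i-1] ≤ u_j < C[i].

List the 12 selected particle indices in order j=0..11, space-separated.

0 1 2 3 3 4 5 6 7 7 8 11

C = [4/57, 2/19, 13/57, 22/57, 29/57, 10/19, 2/3, 47/57, 50/57, 53/57, 53/57, 1]
j=0: u_0=11/720 ∈ [0, 4/57) → index 0
j=1: u_1=71/720 ∈ [4/57, 2/19) → index 1
j=2: u_2=131/720 ∈ [2/19, 13/57) → index 2
j=3: u_3=191/720 ∈ [13/57, 22/57) → index 3
j=4: u_4=251/720 ∈ [13/57, 22/57) → index 3
j=5: u_5=311/720 ∈ [22/57, 29/57) → index 4
j=6: u_6=371/720 ∈ [29/57, 10/19) → index 5
j=7: u_7=431/720 ∈ [10/19, 2/3) → index 6
j=8: u_8=491/720 ∈ [2/3, 47/57) → index 7
j=9: u_9=551/720 ∈ [2/3, 47/57) → index 7
j=10: u_10=611/720 ∈ [47/57, 50/57) → index 8
j=11: u_11=671/720 ∈ [53/57, 1) → index 11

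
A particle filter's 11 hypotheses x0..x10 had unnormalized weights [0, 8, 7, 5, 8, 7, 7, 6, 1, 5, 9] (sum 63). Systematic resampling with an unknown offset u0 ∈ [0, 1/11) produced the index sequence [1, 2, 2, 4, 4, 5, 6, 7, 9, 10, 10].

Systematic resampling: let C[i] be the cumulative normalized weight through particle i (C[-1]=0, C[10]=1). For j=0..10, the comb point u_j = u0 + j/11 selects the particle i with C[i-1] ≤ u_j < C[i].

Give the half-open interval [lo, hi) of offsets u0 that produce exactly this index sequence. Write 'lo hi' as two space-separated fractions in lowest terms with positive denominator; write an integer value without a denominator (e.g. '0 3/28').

5/99 13/231

C = [0, 8/63, 5/21, 20/63, 4/9, 5/9, 2/3, 16/21, 7/9, 6/7, 1]
j=0 picked index 1: u0 ∈ [0, 8/63)
j=1 picked index 2: u0 ∈ [25/693, 34/231)
j=2 picked index 2: u0 ∈ [-38/693, 13/231)
j=3 picked index 4: u0 ∈ [31/693, 17/99)
j=4 picked index 4: u0 ∈ [-32/693, 8/99)
j=5 picked index 5: u0 ∈ [-1/99, 10/99)
j=6 picked index 6: u0 ∈ [1/99, 4/33)
j=7 picked index 7: u0 ∈ [1/33, 29/231)
j=8 picked index 9: u0 ∈ [5/99, 10/77)
j=9 picked index 10: u0 ∈ [3/77, 2/11)
j=10 picked index 10: u0 ∈ [-4/77, 1/11)
intersection: [5/99, 13/231)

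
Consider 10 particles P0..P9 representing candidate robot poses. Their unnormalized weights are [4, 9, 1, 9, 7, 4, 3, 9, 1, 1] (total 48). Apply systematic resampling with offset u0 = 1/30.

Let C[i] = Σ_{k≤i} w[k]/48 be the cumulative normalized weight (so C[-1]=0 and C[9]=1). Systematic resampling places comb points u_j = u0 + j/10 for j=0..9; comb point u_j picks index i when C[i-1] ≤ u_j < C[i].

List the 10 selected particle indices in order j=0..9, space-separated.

0 1 1 3 3 4 5 6 7 7

C = [1/12, 13/48, 7/24, 23/48, 5/8, 17/24, 37/48, 23/24, 47/48, 1]
j=0: u_0=1/30 ∈ [0, 1/12) → index 0
j=1: u_1=2/15 ∈ [1/12, 13/48) → index 1
j=2: u_2=7/30 ∈ [1/12, 13/48) → index 1
j=3: u_3=1/3 ∈ [7/24, 23/48) → index 3
j=4: u_4=13/30 ∈ [7/24, 23/48) → index 3
j=5: u_5=8/15 ∈ [23/48, 5/8) → index 4
j=6: u_6=19/30 ∈ [5/8, 17/24) → index 5
j=7: u_7=11/15 ∈ [17/24, 37/48) → index 6
j=8: u_8=5/6 ∈ [37/48, 23/24) → index 7
j=9: u_9=14/15 ∈ [37/48, 23/24) → index 7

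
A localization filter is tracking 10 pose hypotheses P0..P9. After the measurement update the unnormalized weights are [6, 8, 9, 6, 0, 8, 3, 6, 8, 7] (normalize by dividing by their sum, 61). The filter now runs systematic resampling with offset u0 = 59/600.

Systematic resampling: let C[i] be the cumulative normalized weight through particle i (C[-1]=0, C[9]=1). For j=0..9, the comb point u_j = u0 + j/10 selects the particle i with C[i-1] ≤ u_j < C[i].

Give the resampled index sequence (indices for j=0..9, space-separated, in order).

0 1 2 3 5 5 7 8 9 9

C = [6/61, 14/61, 23/61, 29/61, 29/61, 37/61, 40/61, 46/61, 54/61, 1]
j=0: u_0=59/600 ∈ [0, 6/61) → index 0
j=1: u_1=119/600 ∈ [6/61, 14/61) → index 1
j=2: u_2=179/600 ∈ [14/61, 23/61) → index 2
j=3: u_3=239/600 ∈ [23/61, 29/61) → index 3
j=4: u_4=299/600 ∈ [29/61, 37/61) → index 5
j=5: u_5=359/600 ∈ [29/61, 37/61) → index 5
j=6: u_6=419/600 ∈ [40/61, 46/61) → index 7
j=7: u_7=479/600 ∈ [46/61, 54/61) → index 8
j=8: u_8=539/600 ∈ [54/61, 1) → index 9
j=9: u_9=599/600 ∈ [54/61, 1) → index 9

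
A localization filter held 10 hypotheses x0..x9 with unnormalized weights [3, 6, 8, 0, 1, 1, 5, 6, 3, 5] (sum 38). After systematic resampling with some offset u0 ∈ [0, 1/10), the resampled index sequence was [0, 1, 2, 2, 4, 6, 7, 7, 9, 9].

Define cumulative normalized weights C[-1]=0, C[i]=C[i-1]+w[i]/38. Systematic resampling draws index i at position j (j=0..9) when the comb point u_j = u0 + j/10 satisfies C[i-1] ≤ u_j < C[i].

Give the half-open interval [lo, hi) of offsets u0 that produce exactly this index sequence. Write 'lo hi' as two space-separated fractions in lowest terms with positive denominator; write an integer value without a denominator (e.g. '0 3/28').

C = [3/38, 9/38, 17/38, 17/38, 9/19, 1/2, 12/19, 15/19, 33/38, 1]
j=0 picked index 0: u0 ∈ [0, 3/38)
j=1 picked index 1: u0 ∈ [-2/95, 13/95)
j=2 picked index 2: u0 ∈ [7/190, 47/190)
j=3 picked index 2: u0 ∈ [-6/95, 14/95)
j=4 picked index 4: u0 ∈ [9/190, 7/95)
j=5 picked index 6: u0 ∈ [0, 5/38)
j=6 picked index 7: u0 ∈ [3/95, 18/95)
j=7 picked index 7: u0 ∈ [-13/190, 17/190)
j=8 picked index 9: u0 ∈ [13/190, 1/5)
j=9 picked index 9: u0 ∈ [-3/95, 1/10)
intersection: [13/190, 7/95)

13/190 7/95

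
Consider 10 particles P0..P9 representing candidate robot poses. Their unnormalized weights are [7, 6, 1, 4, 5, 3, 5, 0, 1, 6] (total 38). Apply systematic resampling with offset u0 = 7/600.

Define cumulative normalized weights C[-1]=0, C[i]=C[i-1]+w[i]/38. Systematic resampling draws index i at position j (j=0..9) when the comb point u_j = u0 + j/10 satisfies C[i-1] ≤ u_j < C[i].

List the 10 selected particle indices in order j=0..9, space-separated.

C = [7/38, 13/38, 7/19, 9/19, 23/38, 13/19, 31/38, 31/38, 16/19, 1]
j=0: u_0=7/600 ∈ [0, 7/38) → index 0
j=1: u_1=67/600 ∈ [0, 7/38) → index 0
j=2: u_2=127/600 ∈ [7/38, 13/38) → index 1
j=3: u_3=187/600 ∈ [7/38, 13/38) → index 1
j=4: u_4=247/600 ∈ [7/19, 9/19) → index 3
j=5: u_5=307/600 ∈ [9/19, 23/38) → index 4
j=6: u_6=367/600 ∈ [23/38, 13/19) → index 5
j=7: u_7=427/600 ∈ [13/19, 31/38) → index 6
j=8: u_8=487/600 ∈ [13/19, 31/38) → index 6
j=9: u_9=547/600 ∈ [16/19, 1) → index 9

0 0 1 1 3 4 5 6 6 9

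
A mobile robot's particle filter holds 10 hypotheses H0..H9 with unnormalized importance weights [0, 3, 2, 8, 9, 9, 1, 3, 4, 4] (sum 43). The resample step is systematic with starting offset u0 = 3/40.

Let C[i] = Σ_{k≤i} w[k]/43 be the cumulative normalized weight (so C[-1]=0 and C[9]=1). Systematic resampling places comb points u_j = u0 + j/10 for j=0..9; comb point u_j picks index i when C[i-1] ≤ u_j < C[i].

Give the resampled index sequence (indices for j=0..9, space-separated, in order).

C = [0, 3/43, 5/43, 13/43, 22/43, 31/43, 32/43, 35/43, 39/43, 1]
j=0: u_0=3/40 ∈ [3/43, 5/43) → index 2
j=1: u_1=7/40 ∈ [5/43, 13/43) → index 3
j=2: u_2=11/40 ∈ [5/43, 13/43) → index 3
j=3: u_3=3/8 ∈ [13/43, 22/43) → index 4
j=4: u_4=19/40 ∈ [13/43, 22/43) → index 4
j=5: u_5=23/40 ∈ [22/43, 31/43) → index 5
j=6: u_6=27/40 ∈ [22/43, 31/43) → index 5
j=7: u_7=31/40 ∈ [32/43, 35/43) → index 7
j=8: u_8=7/8 ∈ [35/43, 39/43) → index 8
j=9: u_9=39/40 ∈ [39/43, 1) → index 9

2 3 3 4 4 5 5 7 8 9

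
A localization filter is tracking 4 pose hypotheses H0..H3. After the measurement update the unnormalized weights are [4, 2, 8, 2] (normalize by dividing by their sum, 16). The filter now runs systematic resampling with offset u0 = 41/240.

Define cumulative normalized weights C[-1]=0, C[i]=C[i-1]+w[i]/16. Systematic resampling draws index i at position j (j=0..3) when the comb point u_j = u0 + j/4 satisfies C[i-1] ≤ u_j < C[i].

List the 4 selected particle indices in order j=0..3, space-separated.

C = [1/4, 3/8, 7/8, 1]
j=0: u_0=41/240 ∈ [0, 1/4) → index 0
j=1: u_1=101/240 ∈ [3/8, 7/8) → index 2
j=2: u_2=161/240 ∈ [3/8, 7/8) → index 2
j=3: u_3=221/240 ∈ [7/8, 1) → index 3

0 2 2 3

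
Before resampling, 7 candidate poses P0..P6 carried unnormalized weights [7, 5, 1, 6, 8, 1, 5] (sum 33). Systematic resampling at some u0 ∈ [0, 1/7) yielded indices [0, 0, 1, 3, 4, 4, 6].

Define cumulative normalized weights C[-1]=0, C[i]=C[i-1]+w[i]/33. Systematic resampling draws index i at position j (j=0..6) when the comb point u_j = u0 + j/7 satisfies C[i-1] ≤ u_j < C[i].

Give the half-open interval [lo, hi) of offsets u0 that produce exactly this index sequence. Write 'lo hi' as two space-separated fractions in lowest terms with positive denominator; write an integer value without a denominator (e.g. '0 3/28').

C = [7/33, 4/11, 13/33, 19/33, 9/11, 28/33, 1]
j=0 picked index 0: u0 ∈ [0, 7/33)
j=1 picked index 0: u0 ∈ [-1/7, 16/231)
j=2 picked index 1: u0 ∈ [-17/231, 6/77)
j=3 picked index 3: u0 ∈ [-8/231, 34/231)
j=4 picked index 4: u0 ∈ [1/231, 19/77)
j=5 picked index 4: u0 ∈ [-32/231, 8/77)
j=6 picked index 6: u0 ∈ [-2/231, 1/7)
intersection: [1/231, 16/231)

1/231 16/231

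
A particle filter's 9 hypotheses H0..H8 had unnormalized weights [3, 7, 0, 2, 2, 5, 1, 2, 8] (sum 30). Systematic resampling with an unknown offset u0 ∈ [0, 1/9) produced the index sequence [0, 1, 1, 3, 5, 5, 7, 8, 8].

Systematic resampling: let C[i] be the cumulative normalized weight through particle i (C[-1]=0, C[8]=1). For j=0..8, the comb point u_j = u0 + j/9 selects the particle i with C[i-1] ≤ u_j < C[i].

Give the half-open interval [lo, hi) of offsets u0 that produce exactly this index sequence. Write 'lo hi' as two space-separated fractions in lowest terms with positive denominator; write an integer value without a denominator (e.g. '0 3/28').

1/45 1/15

C = [1/10, 1/3, 1/3, 2/5, 7/15, 19/30, 2/3, 11/15, 1]
j=0 picked index 0: u0 ∈ [0, 1/10)
j=1 picked index 1: u0 ∈ [-1/90, 2/9)
j=2 picked index 1: u0 ∈ [-11/90, 1/9)
j=3 picked index 3: u0 ∈ [0, 1/15)
j=4 picked index 5: u0 ∈ [1/45, 17/90)
j=5 picked index 5: u0 ∈ [-4/45, 7/90)
j=6 picked index 7: u0 ∈ [0, 1/15)
j=7 picked index 8: u0 ∈ [-2/45, 2/9)
j=8 picked index 8: u0 ∈ [-7/45, 1/9)
intersection: [1/45, 1/15)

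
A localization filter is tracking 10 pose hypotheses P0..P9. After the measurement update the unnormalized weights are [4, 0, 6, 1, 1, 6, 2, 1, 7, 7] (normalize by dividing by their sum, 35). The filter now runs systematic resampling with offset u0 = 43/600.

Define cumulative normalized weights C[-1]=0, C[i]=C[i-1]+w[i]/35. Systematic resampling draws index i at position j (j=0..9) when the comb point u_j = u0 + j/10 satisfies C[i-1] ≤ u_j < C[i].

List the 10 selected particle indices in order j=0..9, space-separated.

C = [4/35, 4/35, 2/7, 11/35, 12/35, 18/35, 4/7, 3/5, 4/5, 1]
j=0: u_0=43/600 ∈ [0, 4/35) → index 0
j=1: u_1=103/600 ∈ [4/35, 2/7) → index 2
j=2: u_2=163/600 ∈ [4/35, 2/7) → index 2
j=3: u_3=223/600 ∈ [12/35, 18/35) → index 5
j=4: u_4=283/600 ∈ [12/35, 18/35) → index 5
j=5: u_5=343/600 ∈ [4/7, 3/5) → index 7
j=6: u_6=403/600 ∈ [3/5, 4/5) → index 8
j=7: u_7=463/600 ∈ [3/5, 4/5) → index 8
j=8: u_8=523/600 ∈ [4/5, 1) → index 9
j=9: u_9=583/600 ∈ [4/5, 1) → index 9

0 2 2 5 5 7 8 8 9 9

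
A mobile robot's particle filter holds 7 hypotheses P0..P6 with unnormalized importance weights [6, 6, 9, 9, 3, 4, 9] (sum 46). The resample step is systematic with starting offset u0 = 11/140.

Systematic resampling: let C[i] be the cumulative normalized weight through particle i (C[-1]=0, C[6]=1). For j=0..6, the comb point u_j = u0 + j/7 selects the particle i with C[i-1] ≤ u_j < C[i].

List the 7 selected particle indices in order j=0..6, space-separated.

0 1 2 3 3 5 6

C = [3/23, 6/23, 21/46, 15/23, 33/46, 37/46, 1]
j=0: u_0=11/140 ∈ [0, 3/23) → index 0
j=1: u_1=31/140 ∈ [3/23, 6/23) → index 1
j=2: u_2=51/140 ∈ [6/23, 21/46) → index 2
j=3: u_3=71/140 ∈ [21/46, 15/23) → index 3
j=4: u_4=13/20 ∈ [21/46, 15/23) → index 3
j=5: u_5=111/140 ∈ [33/46, 37/46) → index 5
j=6: u_6=131/140 ∈ [37/46, 1) → index 6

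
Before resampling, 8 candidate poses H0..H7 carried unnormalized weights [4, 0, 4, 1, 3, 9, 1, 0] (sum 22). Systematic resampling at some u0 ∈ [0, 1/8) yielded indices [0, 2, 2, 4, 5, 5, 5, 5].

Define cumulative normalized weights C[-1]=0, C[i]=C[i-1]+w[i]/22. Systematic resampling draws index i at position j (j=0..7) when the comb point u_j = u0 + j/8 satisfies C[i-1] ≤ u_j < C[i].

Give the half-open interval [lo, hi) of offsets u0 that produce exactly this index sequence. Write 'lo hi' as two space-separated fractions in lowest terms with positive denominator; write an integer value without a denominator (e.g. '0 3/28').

C = [2/11, 2/11, 4/11, 9/22, 6/11, 21/22, 1, 1]
j=0 picked index 0: u0 ∈ [0, 2/11)
j=1 picked index 2: u0 ∈ [5/88, 21/88)
j=2 picked index 2: u0 ∈ [-3/44, 5/44)
j=3 picked index 4: u0 ∈ [3/88, 15/88)
j=4 picked index 5: u0 ∈ [1/22, 5/11)
j=5 picked index 5: u0 ∈ [-7/88, 29/88)
j=6 picked index 5: u0 ∈ [-9/44, 9/44)
j=7 picked index 5: u0 ∈ [-29/88, 7/88)
intersection: [5/88, 7/88)

5/88 7/88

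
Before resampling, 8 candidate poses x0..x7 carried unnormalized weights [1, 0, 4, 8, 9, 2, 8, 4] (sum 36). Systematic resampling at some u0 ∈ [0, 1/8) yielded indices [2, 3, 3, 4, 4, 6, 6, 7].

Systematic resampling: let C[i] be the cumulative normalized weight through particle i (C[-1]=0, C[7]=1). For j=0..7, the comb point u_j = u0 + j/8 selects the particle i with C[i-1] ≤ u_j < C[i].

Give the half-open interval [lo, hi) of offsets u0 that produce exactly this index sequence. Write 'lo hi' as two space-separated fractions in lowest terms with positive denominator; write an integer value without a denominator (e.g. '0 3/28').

C = [1/36, 1/36, 5/36, 13/36, 11/18, 2/3, 8/9, 1]
j=0 picked index 2: u0 ∈ [1/36, 5/36)
j=1 picked index 3: u0 ∈ [1/72, 17/72)
j=2 picked index 3: u0 ∈ [-1/9, 1/9)
j=3 picked index 4: u0 ∈ [-1/72, 17/72)
j=4 picked index 4: u0 ∈ [-5/36, 1/9)
j=5 picked index 6: u0 ∈ [1/24, 19/72)
j=6 picked index 6: u0 ∈ [-1/12, 5/36)
j=7 picked index 7: u0 ∈ [1/72, 1/8)
intersection: [1/24, 1/9)

1/24 1/9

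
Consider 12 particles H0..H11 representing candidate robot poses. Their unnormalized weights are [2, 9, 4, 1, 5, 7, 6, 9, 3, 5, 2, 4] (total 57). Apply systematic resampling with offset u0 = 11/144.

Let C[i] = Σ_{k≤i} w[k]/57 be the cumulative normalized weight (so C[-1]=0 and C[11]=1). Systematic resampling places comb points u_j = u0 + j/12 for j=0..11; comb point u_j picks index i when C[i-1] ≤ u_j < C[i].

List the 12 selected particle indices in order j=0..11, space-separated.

C = [2/57, 11/57, 5/19, 16/57, 7/19, 28/57, 34/57, 43/57, 46/57, 17/19, 53/57, 1]
j=0: u_0=11/144 ∈ [2/57, 11/57) → index 1
j=1: u_1=23/144 ∈ [2/57, 11/57) → index 1
j=2: u_2=35/144 ∈ [11/57, 5/19) → index 2
j=3: u_3=47/144 ∈ [16/57, 7/19) → index 4
j=4: u_4=59/144 ∈ [7/19, 28/57) → index 5
j=5: u_5=71/144 ∈ [28/57, 34/57) → index 6
j=6: u_6=83/144 ∈ [28/57, 34/57) → index 6
j=7: u_7=95/144 ∈ [34/57, 43/57) → index 7
j=8: u_8=107/144 ∈ [34/57, 43/57) → index 7
j=9: u_9=119/144 ∈ [46/57, 17/19) → index 9
j=10: u_10=131/144 ∈ [17/19, 53/57) → index 10
j=11: u_11=143/144 ∈ [53/57, 1) → index 11

1 1 2 4 5 6 6 7 7 9 10 11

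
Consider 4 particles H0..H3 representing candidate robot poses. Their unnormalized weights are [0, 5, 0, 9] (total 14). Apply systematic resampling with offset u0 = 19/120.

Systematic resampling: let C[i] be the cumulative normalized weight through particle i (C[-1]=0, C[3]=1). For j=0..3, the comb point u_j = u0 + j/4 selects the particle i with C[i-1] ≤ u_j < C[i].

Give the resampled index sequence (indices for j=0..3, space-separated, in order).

C = [0, 5/14, 5/14, 1]
j=0: u_0=19/120 ∈ [0, 5/14) → index 1
j=1: u_1=49/120 ∈ [5/14, 1) → index 3
j=2: u_2=79/120 ∈ [5/14, 1) → index 3
j=3: u_3=109/120 ∈ [5/14, 1) → index 3

1 3 3 3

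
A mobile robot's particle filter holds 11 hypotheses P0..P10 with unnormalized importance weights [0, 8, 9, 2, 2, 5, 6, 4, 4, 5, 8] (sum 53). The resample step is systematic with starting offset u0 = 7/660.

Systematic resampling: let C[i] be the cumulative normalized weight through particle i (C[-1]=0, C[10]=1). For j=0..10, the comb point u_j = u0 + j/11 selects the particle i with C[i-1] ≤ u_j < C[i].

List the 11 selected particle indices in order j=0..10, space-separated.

1 1 2 2 4 5 6 7 8 9 10

C = [0, 8/53, 17/53, 19/53, 21/53, 26/53, 32/53, 36/53, 40/53, 45/53, 1]
j=0: u_0=7/660 ∈ [0, 8/53) → index 1
j=1: u_1=67/660 ∈ [0, 8/53) → index 1
j=2: u_2=127/660 ∈ [8/53, 17/53) → index 2
j=3: u_3=17/60 ∈ [8/53, 17/53) → index 2
j=4: u_4=247/660 ∈ [19/53, 21/53) → index 4
j=5: u_5=307/660 ∈ [21/53, 26/53) → index 5
j=6: u_6=367/660 ∈ [26/53, 32/53) → index 6
j=7: u_7=427/660 ∈ [32/53, 36/53) → index 7
j=8: u_8=487/660 ∈ [36/53, 40/53) → index 8
j=9: u_9=547/660 ∈ [40/53, 45/53) → index 9
j=10: u_10=607/660 ∈ [45/53, 1) → index 10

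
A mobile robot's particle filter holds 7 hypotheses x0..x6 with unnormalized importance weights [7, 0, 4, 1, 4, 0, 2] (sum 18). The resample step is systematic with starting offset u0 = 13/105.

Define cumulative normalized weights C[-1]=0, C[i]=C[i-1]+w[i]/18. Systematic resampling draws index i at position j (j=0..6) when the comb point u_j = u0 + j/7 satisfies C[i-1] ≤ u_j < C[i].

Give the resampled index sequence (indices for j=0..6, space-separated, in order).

C = [7/18, 7/18, 11/18, 2/3, 8/9, 8/9, 1]
j=0: u_0=13/105 ∈ [0, 7/18) → index 0
j=1: u_1=4/15 ∈ [0, 7/18) → index 0
j=2: u_2=43/105 ∈ [7/18, 11/18) → index 2
j=3: u_3=58/105 ∈ [7/18, 11/18) → index 2
j=4: u_4=73/105 ∈ [2/3, 8/9) → index 4
j=5: u_5=88/105 ∈ [2/3, 8/9) → index 4
j=6: u_6=103/105 ∈ [8/9, 1) → index 6

0 0 2 2 4 4 6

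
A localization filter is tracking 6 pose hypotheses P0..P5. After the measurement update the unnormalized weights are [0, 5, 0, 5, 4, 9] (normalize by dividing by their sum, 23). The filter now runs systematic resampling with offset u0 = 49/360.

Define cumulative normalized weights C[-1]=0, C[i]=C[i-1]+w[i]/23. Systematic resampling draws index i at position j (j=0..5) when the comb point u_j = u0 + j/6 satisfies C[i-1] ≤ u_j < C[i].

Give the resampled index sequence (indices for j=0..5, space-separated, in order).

1 3 4 5 5 5

C = [0, 5/23, 5/23, 10/23, 14/23, 1]
j=0: u_0=49/360 ∈ [0, 5/23) → index 1
j=1: u_1=109/360 ∈ [5/23, 10/23) → index 3
j=2: u_2=169/360 ∈ [10/23, 14/23) → index 4
j=3: u_3=229/360 ∈ [14/23, 1) → index 5
j=4: u_4=289/360 ∈ [14/23, 1) → index 5
j=5: u_5=349/360 ∈ [14/23, 1) → index 5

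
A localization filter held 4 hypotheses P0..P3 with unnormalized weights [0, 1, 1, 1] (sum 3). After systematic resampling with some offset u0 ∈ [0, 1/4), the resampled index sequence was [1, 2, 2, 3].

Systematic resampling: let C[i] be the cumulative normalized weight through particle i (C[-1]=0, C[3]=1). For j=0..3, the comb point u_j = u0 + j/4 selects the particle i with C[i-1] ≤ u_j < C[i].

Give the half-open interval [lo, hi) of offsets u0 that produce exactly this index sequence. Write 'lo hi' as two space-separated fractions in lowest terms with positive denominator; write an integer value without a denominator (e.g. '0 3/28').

C = [0, 1/3, 2/3, 1]
j=0 picked index 1: u0 ∈ [0, 1/3)
j=1 picked index 2: u0 ∈ [1/12, 5/12)
j=2 picked index 2: u0 ∈ [-1/6, 1/6)
j=3 picked index 3: u0 ∈ [-1/12, 1/4)
intersection: [1/12, 1/6)

1/12 1/6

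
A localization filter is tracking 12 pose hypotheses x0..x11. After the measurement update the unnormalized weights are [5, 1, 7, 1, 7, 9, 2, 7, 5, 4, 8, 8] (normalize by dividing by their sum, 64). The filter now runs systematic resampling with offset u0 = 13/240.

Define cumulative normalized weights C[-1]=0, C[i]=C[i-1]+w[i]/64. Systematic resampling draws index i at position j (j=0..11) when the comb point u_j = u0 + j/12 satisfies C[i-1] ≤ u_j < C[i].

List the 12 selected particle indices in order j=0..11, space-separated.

C = [5/64, 3/32, 13/64, 7/32, 21/64, 15/32, 1/2, 39/64, 11/16, 3/4, 7/8, 1]
j=0: u_0=13/240 ∈ [0, 5/64) → index 0
j=1: u_1=11/80 ∈ [3/32, 13/64) → index 2
j=2: u_2=53/240 ∈ [7/32, 21/64) → index 4
j=3: u_3=73/240 ∈ [7/32, 21/64) → index 4
j=4: u_4=31/80 ∈ [21/64, 15/32) → index 5
j=5: u_5=113/240 ∈ [15/32, 1/2) → index 6
j=6: u_6=133/240 ∈ [1/2, 39/64) → index 7
j=7: u_7=51/80 ∈ [39/64, 11/16) → index 8
j=8: u_8=173/240 ∈ [11/16, 3/4) → index 9
j=9: u_9=193/240 ∈ [3/4, 7/8) → index 10
j=10: u_10=71/80 ∈ [7/8, 1) → index 11
j=11: u_11=233/240 ∈ [7/8, 1) → index 11

0 2 4 4 5 6 7 8 9 10 11 11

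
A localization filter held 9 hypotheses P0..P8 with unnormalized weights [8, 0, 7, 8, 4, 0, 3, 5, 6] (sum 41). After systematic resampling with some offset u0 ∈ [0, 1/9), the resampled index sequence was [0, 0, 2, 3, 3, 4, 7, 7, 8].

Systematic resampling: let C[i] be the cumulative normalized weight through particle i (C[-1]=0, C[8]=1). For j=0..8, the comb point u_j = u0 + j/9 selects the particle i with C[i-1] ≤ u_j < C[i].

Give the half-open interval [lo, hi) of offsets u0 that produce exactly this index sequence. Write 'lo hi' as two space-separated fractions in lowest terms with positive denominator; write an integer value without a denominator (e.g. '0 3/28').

C = [8/41, 8/41, 15/41, 23/41, 27/41, 27/41, 30/41, 35/41, 1]
j=0 picked index 0: u0 ∈ [0, 8/41)
j=1 picked index 0: u0 ∈ [-1/9, 31/369)
j=2 picked index 2: u0 ∈ [-10/369, 53/369)
j=3 picked index 3: u0 ∈ [4/123, 28/123)
j=4 picked index 3: u0 ∈ [-29/369, 43/369)
j=5 picked index 4: u0 ∈ [2/369, 38/369)
j=6 picked index 7: u0 ∈ [8/123, 23/123)
j=7 picked index 7: u0 ∈ [-17/369, 28/369)
j=8 picked index 8: u0 ∈ [-13/369, 1/9)
intersection: [8/123, 28/369)

8/123 28/369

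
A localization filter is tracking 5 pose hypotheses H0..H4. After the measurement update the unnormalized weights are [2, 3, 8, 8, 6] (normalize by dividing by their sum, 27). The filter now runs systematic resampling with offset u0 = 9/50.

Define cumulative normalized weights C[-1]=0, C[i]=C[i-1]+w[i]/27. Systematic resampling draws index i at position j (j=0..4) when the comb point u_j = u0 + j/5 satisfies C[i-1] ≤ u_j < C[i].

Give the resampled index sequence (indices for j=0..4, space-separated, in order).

1 2 3 4 4

C = [2/27, 5/27, 13/27, 7/9, 1]
j=0: u_0=9/50 ∈ [2/27, 5/27) → index 1
j=1: u_1=19/50 ∈ [5/27, 13/27) → index 2
j=2: u_2=29/50 ∈ [13/27, 7/9) → index 3
j=3: u_3=39/50 ∈ [7/9, 1) → index 4
j=4: u_4=49/50 ∈ [7/9, 1) → index 4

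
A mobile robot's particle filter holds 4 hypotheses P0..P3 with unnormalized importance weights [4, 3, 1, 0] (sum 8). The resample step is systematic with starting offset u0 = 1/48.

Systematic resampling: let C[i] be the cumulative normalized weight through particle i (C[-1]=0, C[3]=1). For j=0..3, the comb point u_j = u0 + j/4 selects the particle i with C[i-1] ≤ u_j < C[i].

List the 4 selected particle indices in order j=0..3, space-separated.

0 0 1 1

C = [1/2, 7/8, 1, 1]
j=0: u_0=1/48 ∈ [0, 1/2) → index 0
j=1: u_1=13/48 ∈ [0, 1/2) → index 0
j=2: u_2=25/48 ∈ [1/2, 7/8) → index 1
j=3: u_3=37/48 ∈ [1/2, 7/8) → index 1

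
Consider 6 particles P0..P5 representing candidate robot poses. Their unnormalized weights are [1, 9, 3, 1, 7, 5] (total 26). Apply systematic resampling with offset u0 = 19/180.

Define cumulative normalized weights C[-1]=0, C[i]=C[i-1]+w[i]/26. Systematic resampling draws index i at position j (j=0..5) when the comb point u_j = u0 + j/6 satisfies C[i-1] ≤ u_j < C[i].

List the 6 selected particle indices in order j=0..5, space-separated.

C = [1/26, 5/13, 1/2, 7/13, 21/26, 1]
j=0: u_0=19/180 ∈ [1/26, 5/13) → index 1
j=1: u_1=49/180 ∈ [1/26, 5/13) → index 1
j=2: u_2=79/180 ∈ [5/13, 1/2) → index 2
j=3: u_3=109/180 ∈ [7/13, 21/26) → index 4
j=4: u_4=139/180 ∈ [7/13, 21/26) → index 4
j=5: u_5=169/180 ∈ [21/26, 1) → index 5

1 1 2 4 4 5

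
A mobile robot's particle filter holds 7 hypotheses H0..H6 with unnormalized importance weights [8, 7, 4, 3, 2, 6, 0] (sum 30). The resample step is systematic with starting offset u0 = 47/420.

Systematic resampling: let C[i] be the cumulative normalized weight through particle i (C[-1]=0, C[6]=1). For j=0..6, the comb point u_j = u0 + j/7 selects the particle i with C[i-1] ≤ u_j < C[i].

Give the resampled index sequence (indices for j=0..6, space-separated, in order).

0 0 1 2 3 5 5

C = [4/15, 1/2, 19/30, 11/15, 4/5, 1, 1]
j=0: u_0=47/420 ∈ [0, 4/15) → index 0
j=1: u_1=107/420 ∈ [0, 4/15) → index 0
j=2: u_2=167/420 ∈ [4/15, 1/2) → index 1
j=3: u_3=227/420 ∈ [1/2, 19/30) → index 2
j=4: u_4=41/60 ∈ [19/30, 11/15) → index 3
j=5: u_5=347/420 ∈ [4/5, 1) → index 5
j=6: u_6=407/420 ∈ [4/5, 1) → index 5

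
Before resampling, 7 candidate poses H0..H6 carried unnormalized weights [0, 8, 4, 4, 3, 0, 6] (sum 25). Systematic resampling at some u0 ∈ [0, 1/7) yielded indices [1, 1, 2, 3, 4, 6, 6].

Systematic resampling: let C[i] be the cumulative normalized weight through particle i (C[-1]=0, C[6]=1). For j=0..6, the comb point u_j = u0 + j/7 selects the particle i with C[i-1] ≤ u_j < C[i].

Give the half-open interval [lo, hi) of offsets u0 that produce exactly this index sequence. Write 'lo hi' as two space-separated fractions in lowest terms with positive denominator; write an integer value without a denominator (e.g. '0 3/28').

12/175 1/7

C = [0, 8/25, 12/25, 16/25, 19/25, 19/25, 1]
j=0 picked index 1: u0 ∈ [0, 8/25)
j=1 picked index 1: u0 ∈ [-1/7, 31/175)
j=2 picked index 2: u0 ∈ [6/175, 34/175)
j=3 picked index 3: u0 ∈ [9/175, 37/175)
j=4 picked index 4: u0 ∈ [12/175, 33/175)
j=5 picked index 6: u0 ∈ [8/175, 2/7)
j=6 picked index 6: u0 ∈ [-17/175, 1/7)
intersection: [12/175, 1/7)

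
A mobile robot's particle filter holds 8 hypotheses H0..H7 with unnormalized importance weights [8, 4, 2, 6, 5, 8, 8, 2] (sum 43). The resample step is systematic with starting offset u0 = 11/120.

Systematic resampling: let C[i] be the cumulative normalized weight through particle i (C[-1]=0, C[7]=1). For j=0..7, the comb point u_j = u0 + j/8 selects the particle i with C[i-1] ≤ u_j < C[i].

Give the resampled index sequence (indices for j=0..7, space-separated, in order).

0 1 3 4 5 5 6 7

C = [8/43, 12/43, 14/43, 20/43, 25/43, 33/43, 41/43, 1]
j=0: u_0=11/120 ∈ [0, 8/43) → index 0
j=1: u_1=13/60 ∈ [8/43, 12/43) → index 1
j=2: u_2=41/120 ∈ [14/43, 20/43) → index 3
j=3: u_3=7/15 ∈ [20/43, 25/43) → index 4
j=4: u_4=71/120 ∈ [25/43, 33/43) → index 5
j=5: u_5=43/60 ∈ [25/43, 33/43) → index 5
j=6: u_6=101/120 ∈ [33/43, 41/43) → index 6
j=7: u_7=29/30 ∈ [41/43, 1) → index 7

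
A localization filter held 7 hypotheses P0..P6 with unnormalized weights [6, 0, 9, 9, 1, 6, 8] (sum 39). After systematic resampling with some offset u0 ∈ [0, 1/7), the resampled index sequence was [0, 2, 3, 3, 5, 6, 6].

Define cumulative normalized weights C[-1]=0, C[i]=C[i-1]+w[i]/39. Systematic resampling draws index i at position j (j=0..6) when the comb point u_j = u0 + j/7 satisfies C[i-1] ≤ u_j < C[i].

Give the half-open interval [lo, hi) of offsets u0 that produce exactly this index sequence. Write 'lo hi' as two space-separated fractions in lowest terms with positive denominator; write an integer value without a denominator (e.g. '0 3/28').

C = [2/13, 2/13, 5/13, 8/13, 25/39, 31/39, 1]
j=0 picked index 0: u0 ∈ [0, 2/13)
j=1 picked index 2: u0 ∈ [1/91, 22/91)
j=2 picked index 3: u0 ∈ [9/91, 30/91)
j=3 picked index 3: u0 ∈ [-4/91, 17/91)
j=4 picked index 5: u0 ∈ [19/273, 61/273)
j=5 picked index 6: u0 ∈ [22/273, 2/7)
j=6 picked index 6: u0 ∈ [-17/273, 1/7)
intersection: [9/91, 1/7)

9/91 1/7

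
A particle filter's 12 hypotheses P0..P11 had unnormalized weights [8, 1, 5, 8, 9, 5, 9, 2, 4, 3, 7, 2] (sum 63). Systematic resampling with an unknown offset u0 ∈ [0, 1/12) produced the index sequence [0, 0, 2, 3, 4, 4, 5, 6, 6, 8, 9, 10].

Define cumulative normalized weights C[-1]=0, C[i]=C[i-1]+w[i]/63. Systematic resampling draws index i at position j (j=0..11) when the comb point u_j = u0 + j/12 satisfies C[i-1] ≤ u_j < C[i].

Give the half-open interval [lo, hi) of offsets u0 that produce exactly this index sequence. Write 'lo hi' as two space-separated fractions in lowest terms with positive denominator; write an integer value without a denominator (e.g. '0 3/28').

C = [8/63, 1/7, 2/9, 22/63, 31/63, 4/7, 5/7, 47/63, 17/21, 6/7, 61/63, 1]
j=0 picked index 0: u0 ∈ [0, 8/63)
j=1 picked index 0: u0 ∈ [-1/12, 11/252)
j=2 picked index 2: u0 ∈ [-1/42, 1/18)
j=3 picked index 3: u0 ∈ [-1/36, 25/252)
j=4 picked index 4: u0 ∈ [1/63, 10/63)
j=5 picked index 4: u0 ∈ [-17/252, 19/252)
j=6 picked index 5: u0 ∈ [-1/126, 1/14)
j=7 picked index 6: u0 ∈ [-1/84, 11/84)
j=8 picked index 6: u0 ∈ [-2/21, 1/21)
j=9 picked index 8: u0 ∈ [-1/252, 5/84)
j=10 picked index 9: u0 ∈ [-1/42, 1/42)
j=11 picked index 10: u0 ∈ [-5/84, 13/252)
intersection: [1/63, 1/42)

1/63 1/42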